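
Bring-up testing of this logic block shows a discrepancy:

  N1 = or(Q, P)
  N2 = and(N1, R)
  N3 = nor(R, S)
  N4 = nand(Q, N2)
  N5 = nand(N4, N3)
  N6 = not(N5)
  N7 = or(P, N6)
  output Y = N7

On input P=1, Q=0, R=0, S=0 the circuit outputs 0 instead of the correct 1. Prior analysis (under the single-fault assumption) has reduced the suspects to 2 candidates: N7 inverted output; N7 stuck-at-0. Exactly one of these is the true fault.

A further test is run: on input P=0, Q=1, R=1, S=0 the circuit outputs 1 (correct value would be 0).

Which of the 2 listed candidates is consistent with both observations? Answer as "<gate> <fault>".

Evaluate each candidate on input P=0, Q=1, R=1, S=0:
  N7 inverted output: N1=1, N2=1, N3=0, N4=0, N5=1, N6=0, N7=1 [inverted output] → 1 — matches
  N7 stuck-at-0: N1=1, N2=1, N3=0, N4=0, N5=1, N6=0, N7=0 [stuck-at-0] → 0 — eliminated
Only N7 inverted output reproduces the observed 1.

N7 inverted output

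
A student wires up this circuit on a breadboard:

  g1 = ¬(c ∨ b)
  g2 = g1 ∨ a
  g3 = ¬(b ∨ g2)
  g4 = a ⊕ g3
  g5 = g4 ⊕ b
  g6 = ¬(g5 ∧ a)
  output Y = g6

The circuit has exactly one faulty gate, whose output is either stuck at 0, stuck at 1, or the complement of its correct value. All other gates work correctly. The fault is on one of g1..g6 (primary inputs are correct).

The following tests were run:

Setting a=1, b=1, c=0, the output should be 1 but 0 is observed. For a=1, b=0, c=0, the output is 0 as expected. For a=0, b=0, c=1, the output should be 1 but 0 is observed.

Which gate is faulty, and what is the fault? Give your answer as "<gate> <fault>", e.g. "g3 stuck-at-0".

g6 stuck-at-0

Fault-free values for test 1 (a=1, b=1, c=0): g1=0, g2=1, g3=0, g4=1, g5=0, g6=1, giving Y=1. Observed 0.
Test 1: faults giving observed 0 are {g3 stuck-at-1, g3 inverted output, g4 stuck-at-0, g4 inverted output, g5 stuck-at-1, g5 inverted output, g6 stuck-at-0, g6 inverted output}.
Test 2 (a=1, b=0, c=0): fault-free g1=1, g2=1, g3=0, g4=1, g5=1, g6=0 → 0; observed 0. Eliminates g3 stuck-at-1, g3 inverted output, g4 stuck-at-0, g4 inverted output, g5 inverted output, g6 inverted output.
Test 3 (a=0, b=0, c=1): fault-free g1=0, g2=0, g3=1, g4=1, g5=1, g6=1 → 1; observed 0. Eliminates g5 stuck-at-1.
Only g6 stuck-at-0 is consistent with every test.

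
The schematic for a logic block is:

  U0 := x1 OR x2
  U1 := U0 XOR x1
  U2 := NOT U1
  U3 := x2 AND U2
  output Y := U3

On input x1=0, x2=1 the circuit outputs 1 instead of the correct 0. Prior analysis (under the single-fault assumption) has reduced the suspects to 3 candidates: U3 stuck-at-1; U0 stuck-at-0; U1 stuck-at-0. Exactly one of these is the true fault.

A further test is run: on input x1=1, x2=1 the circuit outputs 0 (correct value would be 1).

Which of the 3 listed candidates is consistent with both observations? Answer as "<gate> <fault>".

Evaluate each candidate on input x1=1, x2=1:
  U3 stuck-at-1: U0=1, U1=0, U2=1, U3=1 [stuck-at-1] → 1 — eliminated
  U0 stuck-at-0: U0=0 [stuck-at-0], U1=1, U2=0, U3=0 → 0 — matches
  U1 stuck-at-0: U0=1, U1=0 [stuck-at-0], U2=1, U3=1 → 1 — eliminated
Only U0 stuck-at-0 reproduces the observed 0.

U0 stuck-at-0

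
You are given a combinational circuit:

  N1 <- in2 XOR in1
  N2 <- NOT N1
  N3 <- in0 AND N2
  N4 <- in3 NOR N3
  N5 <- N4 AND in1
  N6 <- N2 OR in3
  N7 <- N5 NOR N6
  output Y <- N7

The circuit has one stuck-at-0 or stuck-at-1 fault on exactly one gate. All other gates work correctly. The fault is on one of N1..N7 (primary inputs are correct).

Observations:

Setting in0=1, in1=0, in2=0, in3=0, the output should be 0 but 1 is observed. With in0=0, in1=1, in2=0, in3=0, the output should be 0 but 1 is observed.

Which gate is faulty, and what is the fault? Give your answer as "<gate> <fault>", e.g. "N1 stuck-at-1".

N7 stuck-at-1

Fault-free values for test 1 (in0=1, in1=0, in2=0, in3=0): N1=0, N2=1, N3=1, N4=0, N5=0, N6=1, N7=0, giving Y=0. Observed 1.
Test 1: faults giving observed 1 are {N1 stuck-at-1, N2 stuck-at-0, N6 stuck-at-0, N7 stuck-at-1}.
Test 2 (in0=0, in1=1, in2=0, in3=0): fault-free N1=1, N2=0, N3=0, N4=1, N5=1, N6=0, N7=0 → 0; observed 1. Eliminates N1 stuck-at-1, N2 stuck-at-0, N6 stuck-at-0.
Only N7 stuck-at-1 is consistent with every test.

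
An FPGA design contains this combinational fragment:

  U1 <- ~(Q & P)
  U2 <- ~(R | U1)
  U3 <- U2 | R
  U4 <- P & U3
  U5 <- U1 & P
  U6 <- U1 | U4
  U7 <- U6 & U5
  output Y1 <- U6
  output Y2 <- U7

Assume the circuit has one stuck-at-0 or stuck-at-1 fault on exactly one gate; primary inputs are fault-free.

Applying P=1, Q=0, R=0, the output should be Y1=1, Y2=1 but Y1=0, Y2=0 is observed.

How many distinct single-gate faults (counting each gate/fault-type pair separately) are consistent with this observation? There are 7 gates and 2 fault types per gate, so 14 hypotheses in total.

1

Fault-free: U1=1, U2=0, U3=0, U4=0, U5=1, U6=1, U7=1 → Y1=1, Y2=1. Observed Y1=0, Y2=0.
  U1 stuck-at-0: output Y1=1, Y2=0 ✗
  U1 stuck-at-1: output Y1=1, Y2=1 ✗
  U2 stuck-at-0: output Y1=1, Y2=1 ✗
  U2 stuck-at-1: output Y1=1, Y2=1 ✗
  U3 stuck-at-0: output Y1=1, Y2=1 ✗
  U3 stuck-at-1: output Y1=1, Y2=1 ✗
  U4 stuck-at-0: output Y1=1, Y2=1 ✗
  U4 stuck-at-1: output Y1=1, Y2=1 ✗
  U5 stuck-at-0: output Y1=1, Y2=0 ✗
  U5 stuck-at-1: output Y1=1, Y2=1 ✗
  U6 stuck-at-0: output Y1=0, Y2=0 ✓
  U6 stuck-at-1: output Y1=1, Y2=1 ✗
  U7 stuck-at-0: output Y1=1, Y2=0 ✗
  U7 stuck-at-1: output Y1=1, Y2=1 ✗
Consistent faults: {U6 stuck-at-0} — 1 in all.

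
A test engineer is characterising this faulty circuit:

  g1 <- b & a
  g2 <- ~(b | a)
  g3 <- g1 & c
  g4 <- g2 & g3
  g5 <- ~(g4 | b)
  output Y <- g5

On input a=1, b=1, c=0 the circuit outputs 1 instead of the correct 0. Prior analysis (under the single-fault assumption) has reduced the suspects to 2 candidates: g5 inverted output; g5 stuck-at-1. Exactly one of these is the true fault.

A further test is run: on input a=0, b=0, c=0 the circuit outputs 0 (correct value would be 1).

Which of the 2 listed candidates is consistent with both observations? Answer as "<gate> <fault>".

g5 inverted output

Evaluate each candidate on input a=0, b=0, c=0:
  g5 inverted output: g1=0, g2=1, g3=0, g4=0, g5=0 [inverted output] → 0 — matches
  g5 stuck-at-1: g1=0, g2=1, g3=0, g4=0, g5=1 [stuck-at-1] → 1 — eliminated
Only g5 inverted output reproduces the observed 0.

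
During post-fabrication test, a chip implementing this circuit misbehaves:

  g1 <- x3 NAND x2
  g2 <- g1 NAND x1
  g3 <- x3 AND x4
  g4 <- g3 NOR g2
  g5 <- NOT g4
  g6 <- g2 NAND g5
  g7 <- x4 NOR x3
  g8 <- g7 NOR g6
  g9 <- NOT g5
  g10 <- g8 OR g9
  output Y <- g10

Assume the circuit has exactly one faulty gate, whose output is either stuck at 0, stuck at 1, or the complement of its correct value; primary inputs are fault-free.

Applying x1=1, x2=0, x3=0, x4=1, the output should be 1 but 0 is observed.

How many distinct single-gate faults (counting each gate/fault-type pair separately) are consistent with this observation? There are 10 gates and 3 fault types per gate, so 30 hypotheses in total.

10

Fault-free: g1=1, g2=0, g3=0, g4=1, g5=0, g6=1, g7=0, g8=0, g9=1, g10=1 → 1. Observed 0.
  g1: none of the 3 fault types match ✗
  g2: none of the 3 fault types match ✗
  g3: stuck-at-1, inverted output ✓; others ✗
  g4: stuck-at-0, inverted output ✓; others ✗
  g5: stuck-at-1, inverted output ✓; others ✗
  g6: none of the 3 fault types match ✗
  g7: none of the 3 fault types match ✗
  g8: none of the 3 fault types match ✗
  g9: stuck-at-0, inverted output ✓; others ✗
  g10: stuck-at-0, inverted output ✓; others ✗
Consistent faults: {g3 stuck-at-1, g3 inverted output, g4 stuck-at-0, g4 inverted output, g5 stuck-at-1, g5 inverted output, g9 stuck-at-0, g9 inverted output, g10 stuck-at-0, g10 inverted output} — 10 in all.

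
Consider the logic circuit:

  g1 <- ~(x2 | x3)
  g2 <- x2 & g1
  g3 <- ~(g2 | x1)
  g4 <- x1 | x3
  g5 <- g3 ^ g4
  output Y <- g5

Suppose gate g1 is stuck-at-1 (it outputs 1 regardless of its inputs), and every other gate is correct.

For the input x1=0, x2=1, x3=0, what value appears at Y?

Propagate with g1 forced: g1=1 [stuck-at-1], g2=1, g3=0, g4=0, g5=0.
So Y = 0. (Without the fault it would be 1.)

0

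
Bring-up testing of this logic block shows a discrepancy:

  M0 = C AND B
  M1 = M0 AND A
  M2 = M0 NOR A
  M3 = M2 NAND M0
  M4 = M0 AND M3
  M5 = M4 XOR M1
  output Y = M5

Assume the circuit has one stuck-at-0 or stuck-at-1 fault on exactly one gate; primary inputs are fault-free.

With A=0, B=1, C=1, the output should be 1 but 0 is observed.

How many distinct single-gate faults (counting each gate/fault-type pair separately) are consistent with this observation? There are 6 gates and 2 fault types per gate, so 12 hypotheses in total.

Fault-free: M0=1, M1=0, M2=0, M3=1, M4=1, M5=1 → 1. Observed 0.
  M0 stuck-at-0: output 0 ✓
  M0 stuck-at-1: output 1 ✗
  M1 stuck-at-0: output 1 ✗
  M1 stuck-at-1: output 0 ✓
  M2 stuck-at-0: output 1 ✗
  M2 stuck-at-1: output 0 ✓
  M3 stuck-at-0: output 0 ✓
  M3 stuck-at-1: output 1 ✗
  M4 stuck-at-0: output 0 ✓
  M4 stuck-at-1: output 1 ✗
  M5 stuck-at-0: output 0 ✓
  M5 stuck-at-1: output 1 ✗
Consistent faults: {M0 stuck-at-0, M1 stuck-at-1, M2 stuck-at-1, M3 stuck-at-0, M4 stuck-at-0, M5 stuck-at-0} — 6 in all.

6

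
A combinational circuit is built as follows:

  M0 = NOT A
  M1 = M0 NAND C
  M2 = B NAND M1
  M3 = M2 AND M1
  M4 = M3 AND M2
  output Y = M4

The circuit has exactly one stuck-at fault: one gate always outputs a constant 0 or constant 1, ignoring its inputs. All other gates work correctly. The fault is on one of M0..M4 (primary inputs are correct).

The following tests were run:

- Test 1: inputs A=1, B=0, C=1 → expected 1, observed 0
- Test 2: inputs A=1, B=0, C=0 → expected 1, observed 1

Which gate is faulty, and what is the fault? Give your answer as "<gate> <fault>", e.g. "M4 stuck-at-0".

M0 stuck-at-1

Fault-free values for test 1 (A=1, B=0, C=1): M0=0, M1=1, M2=1, M3=1, M4=1, giving Y=1. Observed 0.
Test 1: faults giving observed 0 are {M0 stuck-at-1, M1 stuck-at-0, M2 stuck-at-0, M3 stuck-at-0, M4 stuck-at-0}.
Test 2 (A=1, B=0, C=0): fault-free M0=0, M1=1, M2=1, M3=1, M4=1 → 1; observed 1. Eliminates M1 stuck-at-0, M2 stuck-at-0, M3 stuck-at-0, M4 stuck-at-0.
Only M0 stuck-at-1 is consistent with every test.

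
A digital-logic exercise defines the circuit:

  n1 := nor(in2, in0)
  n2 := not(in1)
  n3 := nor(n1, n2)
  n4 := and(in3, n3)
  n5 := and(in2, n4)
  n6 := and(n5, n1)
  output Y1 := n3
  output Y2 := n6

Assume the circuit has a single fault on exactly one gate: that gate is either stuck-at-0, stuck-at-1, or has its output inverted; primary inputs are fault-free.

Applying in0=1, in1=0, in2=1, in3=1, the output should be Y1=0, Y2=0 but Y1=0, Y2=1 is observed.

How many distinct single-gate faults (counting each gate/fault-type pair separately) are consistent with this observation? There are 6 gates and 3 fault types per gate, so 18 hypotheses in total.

Fault-free: n1=0, n2=1, n3=0, n4=0, n5=0, n6=0 → Y1=0, Y2=0. Observed Y1=0, Y2=1.
  n1: none of the 3 fault types match ✗
  n2: none of the 3 fault types match ✗
  n3: none of the 3 fault types match ✗
  n4: none of the 3 fault types match ✗
  n5: none of the 3 fault types match ✗
  n6: stuck-at-1, inverted output ✓; others ✗
Consistent faults: {n6 stuck-at-1, n6 inverted output} — 2 in all.

2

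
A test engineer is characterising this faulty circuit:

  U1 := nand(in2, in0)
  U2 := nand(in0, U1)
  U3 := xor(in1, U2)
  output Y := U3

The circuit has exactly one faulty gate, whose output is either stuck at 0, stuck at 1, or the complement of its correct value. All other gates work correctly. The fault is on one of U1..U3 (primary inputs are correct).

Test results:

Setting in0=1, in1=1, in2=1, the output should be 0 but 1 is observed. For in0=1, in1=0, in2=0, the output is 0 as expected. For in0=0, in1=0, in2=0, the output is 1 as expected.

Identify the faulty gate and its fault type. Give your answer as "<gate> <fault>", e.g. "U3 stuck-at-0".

U1 stuck-at-1

Fault-free values for test 1 (in0=1, in1=1, in2=1): U1=0, U2=1, U3=0, giving Y=0. Observed 1.
Test 1: faults giving observed 1 are {U1 stuck-at-1, U1 inverted output, U2 stuck-at-0, U2 inverted output, U3 stuck-at-1, U3 inverted output}.
Test 2 (in0=1, in1=0, in2=0): fault-free U1=1, U2=0, U3=0 → 0; observed 0. Eliminates U1 inverted output, U2 inverted output, U3 stuck-at-1, U3 inverted output.
Test 3 (in0=0, in1=0, in2=0): fault-free U1=1, U2=1, U3=1 → 1; observed 1. Eliminates U2 stuck-at-0.
Only U1 stuck-at-1 is consistent with every test.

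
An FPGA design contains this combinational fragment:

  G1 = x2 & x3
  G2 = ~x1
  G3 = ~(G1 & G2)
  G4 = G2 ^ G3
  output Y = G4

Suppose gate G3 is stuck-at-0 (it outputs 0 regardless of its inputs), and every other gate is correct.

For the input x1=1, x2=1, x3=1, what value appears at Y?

0

Propagate with G3 forced: G1=1, G2=0, G3=0 [stuck-at-0], G4=0.
So Y = 0. (Without the fault it would be 1.)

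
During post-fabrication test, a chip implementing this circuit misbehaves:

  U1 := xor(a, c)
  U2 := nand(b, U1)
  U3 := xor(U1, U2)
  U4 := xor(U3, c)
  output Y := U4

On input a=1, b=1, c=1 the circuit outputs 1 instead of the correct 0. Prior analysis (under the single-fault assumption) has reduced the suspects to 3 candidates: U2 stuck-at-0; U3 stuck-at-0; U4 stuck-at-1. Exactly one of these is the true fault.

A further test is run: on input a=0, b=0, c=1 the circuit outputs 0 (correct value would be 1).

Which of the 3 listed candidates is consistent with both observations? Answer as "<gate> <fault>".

Evaluate each candidate on input a=0, b=0, c=1:
  U2 stuck-at-0: U1=1, U2=0 [stuck-at-0], U3=1, U4=0 → 0 — matches
  U3 stuck-at-0: U1=1, U2=1, U3=0 [stuck-at-0], U4=1 → 1 — eliminated
  U4 stuck-at-1: U1=1, U2=1, U3=0, U4=1 [stuck-at-1] → 1 — eliminated
Only U2 stuck-at-0 reproduces the observed 0.

U2 stuck-at-0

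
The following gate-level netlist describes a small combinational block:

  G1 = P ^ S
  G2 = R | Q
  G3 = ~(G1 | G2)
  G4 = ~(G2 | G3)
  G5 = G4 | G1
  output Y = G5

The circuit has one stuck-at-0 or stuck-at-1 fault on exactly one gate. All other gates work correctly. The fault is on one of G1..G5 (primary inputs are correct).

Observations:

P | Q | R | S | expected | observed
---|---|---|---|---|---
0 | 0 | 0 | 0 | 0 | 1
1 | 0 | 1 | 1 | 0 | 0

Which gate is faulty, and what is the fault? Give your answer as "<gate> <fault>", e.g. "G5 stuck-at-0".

G3 stuck-at-0

Fault-free values for test 1 (P=0, Q=0, R=0, S=0): G1=0, G2=0, G3=1, G4=0, G5=0, giving Y=0. Observed 1.
Test 1: faults giving observed 1 are {G1 stuck-at-1, G3 stuck-at-0, G4 stuck-at-1, G5 stuck-at-1}.
Test 2 (P=1, Q=0, R=1, S=1): fault-free G1=0, G2=1, G3=0, G4=0, G5=0 → 0; observed 0. Eliminates G1 stuck-at-1, G4 stuck-at-1, G5 stuck-at-1.
Only G3 stuck-at-0 is consistent with every test.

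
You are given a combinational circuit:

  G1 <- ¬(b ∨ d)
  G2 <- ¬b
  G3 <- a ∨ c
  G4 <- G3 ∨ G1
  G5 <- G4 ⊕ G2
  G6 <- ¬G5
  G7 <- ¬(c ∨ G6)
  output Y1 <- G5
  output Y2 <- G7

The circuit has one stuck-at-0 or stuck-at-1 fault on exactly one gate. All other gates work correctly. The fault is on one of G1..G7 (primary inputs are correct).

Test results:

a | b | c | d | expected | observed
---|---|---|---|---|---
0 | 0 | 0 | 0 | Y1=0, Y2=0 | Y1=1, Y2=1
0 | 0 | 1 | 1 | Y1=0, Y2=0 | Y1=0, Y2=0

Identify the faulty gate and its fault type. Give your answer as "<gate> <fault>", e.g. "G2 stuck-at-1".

Fault-free values for test 1 (a=0, b=0, c=0, d=0): G1=1, G2=1, G3=0, G4=1, G5=0, G6=1, G7=0, giving Y1=0, Y2=0. Observed Y1=1, Y2=1.
Test 1: faults giving observed Y1=1, Y2=1 are {G1 stuck-at-0, G2 stuck-at-0, G4 stuck-at-0, G5 stuck-at-1}.
Test 2 (a=0, b=0, c=1, d=1): fault-free G1=0, G2=1, G3=1, G4=1, G5=0, G6=1, G7=0 → Y1=0, Y2=0; observed Y1=0, Y2=0. Eliminates G2 stuck-at-0, G4 stuck-at-0, G5 stuck-at-1.
Only G1 stuck-at-0 is consistent with every test.

G1 stuck-at-0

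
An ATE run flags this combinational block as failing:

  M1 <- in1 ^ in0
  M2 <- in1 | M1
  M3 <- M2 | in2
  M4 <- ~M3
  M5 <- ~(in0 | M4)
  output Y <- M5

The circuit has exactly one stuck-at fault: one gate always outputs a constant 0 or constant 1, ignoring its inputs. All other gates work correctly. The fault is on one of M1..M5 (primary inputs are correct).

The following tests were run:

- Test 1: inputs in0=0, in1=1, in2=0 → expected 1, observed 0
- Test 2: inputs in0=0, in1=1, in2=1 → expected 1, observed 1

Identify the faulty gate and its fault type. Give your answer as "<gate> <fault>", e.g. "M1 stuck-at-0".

M2 stuck-at-0

Fault-free values for test 1 (in0=0, in1=1, in2=0): M1=1, M2=1, M3=1, M4=0, M5=1, giving Y=1. Observed 0.
Test 1: faults giving observed 0 are {M2 stuck-at-0, M3 stuck-at-0, M4 stuck-at-1, M5 stuck-at-0}.
Test 2 (in0=0, in1=1, in2=1): fault-free M1=1, M2=1, M3=1, M4=0, M5=1 → 1; observed 1. Eliminates M3 stuck-at-0, M4 stuck-at-1, M5 stuck-at-0.
Only M2 stuck-at-0 is consistent with every test.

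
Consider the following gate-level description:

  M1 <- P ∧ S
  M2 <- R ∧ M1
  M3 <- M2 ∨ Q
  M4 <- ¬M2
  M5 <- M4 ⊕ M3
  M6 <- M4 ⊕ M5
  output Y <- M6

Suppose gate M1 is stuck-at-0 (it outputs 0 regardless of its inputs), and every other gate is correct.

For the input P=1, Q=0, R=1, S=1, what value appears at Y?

0

Propagate with M1 forced: M1=0 [stuck-at-0], M2=0, M3=0, M4=1, M5=1, M6=0.
So Y = 0. (Without the fault it would be 1.)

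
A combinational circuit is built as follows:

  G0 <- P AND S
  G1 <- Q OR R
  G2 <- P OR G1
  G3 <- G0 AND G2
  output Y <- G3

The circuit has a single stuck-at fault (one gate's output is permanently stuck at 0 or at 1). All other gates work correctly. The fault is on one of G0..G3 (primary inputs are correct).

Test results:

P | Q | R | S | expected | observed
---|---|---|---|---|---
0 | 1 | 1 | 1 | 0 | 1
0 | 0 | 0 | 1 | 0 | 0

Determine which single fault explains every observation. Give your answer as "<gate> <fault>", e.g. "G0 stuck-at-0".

Fault-free values for test 1 (P=0, Q=1, R=1, S=1): G0=0, G1=1, G2=1, G3=0, giving Y=0. Observed 1.
Test 1: faults giving observed 1 are {G0 stuck-at-1, G3 stuck-at-1}.
Test 2 (P=0, Q=0, R=0, S=1): fault-free G0=0, G1=0, G2=0, G3=0 → 0; observed 0. Eliminates G3 stuck-at-1.
Only G0 stuck-at-1 is consistent with every test.

G0 stuck-at-1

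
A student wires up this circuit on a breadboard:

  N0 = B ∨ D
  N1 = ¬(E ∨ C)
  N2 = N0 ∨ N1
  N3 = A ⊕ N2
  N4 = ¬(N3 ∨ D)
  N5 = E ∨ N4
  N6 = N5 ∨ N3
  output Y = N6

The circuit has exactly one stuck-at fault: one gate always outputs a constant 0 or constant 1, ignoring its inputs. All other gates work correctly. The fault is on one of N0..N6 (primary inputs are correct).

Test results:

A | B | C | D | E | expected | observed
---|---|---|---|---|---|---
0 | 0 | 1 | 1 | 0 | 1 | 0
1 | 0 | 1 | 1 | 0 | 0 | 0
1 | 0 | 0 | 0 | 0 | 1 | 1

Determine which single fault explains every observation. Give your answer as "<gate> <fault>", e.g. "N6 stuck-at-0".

Fault-free values for test 1 (A=0, B=0, C=1, D=1, E=0): N0=1, N1=0, N2=1, N3=1, N4=0, N5=0, N6=1, giving Y=1. Observed 0.
Test 1: faults giving observed 0 are {N0 stuck-at-0, N2 stuck-at-0, N3 stuck-at-0, N6 stuck-at-0}.
Test 2 (A=1, B=0, C=1, D=1, E=0): fault-free N0=1, N1=0, N2=1, N3=0, N4=0, N5=0, N6=0 → 0; observed 0. Eliminates N0 stuck-at-0, N2 stuck-at-0.
Test 3 (A=1, B=0, C=0, D=0, E=0): fault-free N0=0, N1=1, N2=1, N3=0, N4=1, N5=1, N6=1 → 1; observed 1. Eliminates N6 stuck-at-0.
Only N3 stuck-at-0 is consistent with every test.

N3 stuck-at-0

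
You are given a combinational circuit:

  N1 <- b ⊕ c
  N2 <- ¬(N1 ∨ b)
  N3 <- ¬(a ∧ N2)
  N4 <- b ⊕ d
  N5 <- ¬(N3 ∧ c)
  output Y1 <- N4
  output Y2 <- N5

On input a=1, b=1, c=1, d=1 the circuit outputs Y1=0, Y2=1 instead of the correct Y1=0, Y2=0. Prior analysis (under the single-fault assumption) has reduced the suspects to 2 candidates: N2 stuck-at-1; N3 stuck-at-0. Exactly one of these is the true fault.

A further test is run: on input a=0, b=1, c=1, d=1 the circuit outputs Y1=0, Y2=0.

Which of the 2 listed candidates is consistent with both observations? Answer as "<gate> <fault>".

Evaluate each candidate on input a=0, b=1, c=1, d=1:
  N2 stuck-at-1: N1=0, N2=1 [stuck-at-1], N3=1, N4=0, N5=0 → Y1=0, Y2=0 — matches
  N3 stuck-at-0: N1=0, N2=0, N3=0 [stuck-at-0], N4=0, N5=1 → Y1=0, Y2=1 — eliminated
Only N2 stuck-at-1 reproduces the observed Y1=0, Y2=0.

N2 stuck-at-1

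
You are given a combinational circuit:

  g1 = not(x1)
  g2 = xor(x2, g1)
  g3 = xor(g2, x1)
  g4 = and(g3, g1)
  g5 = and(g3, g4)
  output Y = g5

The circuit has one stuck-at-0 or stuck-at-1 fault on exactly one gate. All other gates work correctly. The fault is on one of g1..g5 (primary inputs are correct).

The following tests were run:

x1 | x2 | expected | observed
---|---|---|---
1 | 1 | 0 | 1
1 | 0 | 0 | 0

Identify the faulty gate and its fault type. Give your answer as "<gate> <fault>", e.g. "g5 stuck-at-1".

Fault-free values for test 1 (x1=1, x2=1): g1=0, g2=1, g3=0, g4=0, g5=0, giving Y=0. Observed 1.
Test 1: faults giving observed 1 are {g1 stuck-at-1, g5 stuck-at-1}.
Test 2 (x1=1, x2=0): fault-free g1=0, g2=0, g3=1, g4=0, g5=0 → 0; observed 0. Eliminates g5 stuck-at-1.
Only g1 stuck-at-1 is consistent with every test.

g1 stuck-at-1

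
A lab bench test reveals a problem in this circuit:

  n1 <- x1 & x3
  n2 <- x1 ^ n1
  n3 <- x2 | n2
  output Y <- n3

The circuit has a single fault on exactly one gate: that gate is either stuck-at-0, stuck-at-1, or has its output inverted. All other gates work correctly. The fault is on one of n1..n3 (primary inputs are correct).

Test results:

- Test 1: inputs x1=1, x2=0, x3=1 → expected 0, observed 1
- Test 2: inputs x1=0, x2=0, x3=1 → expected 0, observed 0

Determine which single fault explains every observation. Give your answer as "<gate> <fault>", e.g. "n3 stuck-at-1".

n1 stuck-at-0

Fault-free values for test 1 (x1=1, x2=0, x3=1): n1=1, n2=0, n3=0, giving Y=0. Observed 1.
Test 1: faults giving observed 1 are {n1 stuck-at-0, n1 inverted output, n2 stuck-at-1, n2 inverted output, n3 stuck-at-1, n3 inverted output}.
Test 2 (x1=0, x2=0, x3=1): fault-free n1=0, n2=0, n3=0 → 0; observed 0. Eliminates n1 inverted output, n2 stuck-at-1, n2 inverted output, n3 stuck-at-1, n3 inverted output.
Only n1 stuck-at-0 is consistent with every test.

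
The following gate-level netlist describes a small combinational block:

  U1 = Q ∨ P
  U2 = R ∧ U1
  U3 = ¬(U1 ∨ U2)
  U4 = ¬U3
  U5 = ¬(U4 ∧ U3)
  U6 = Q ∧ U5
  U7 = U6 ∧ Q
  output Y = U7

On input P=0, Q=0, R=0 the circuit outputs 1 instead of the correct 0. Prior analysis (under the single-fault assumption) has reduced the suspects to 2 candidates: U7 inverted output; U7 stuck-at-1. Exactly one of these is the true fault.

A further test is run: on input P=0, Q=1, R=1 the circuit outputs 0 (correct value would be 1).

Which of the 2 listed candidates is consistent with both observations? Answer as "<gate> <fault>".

Evaluate each candidate on input P=0, Q=1, R=1:
  U7 inverted output: U1=1, U2=1, U3=0, U4=1, U5=1, U6=1, U7=0 [inverted output] → 0 — matches
  U7 stuck-at-1: U1=1, U2=1, U3=0, U4=1, U5=1, U6=1, U7=1 [stuck-at-1] → 1 — eliminated
Only U7 inverted output reproduces the observed 0.

U7 inverted output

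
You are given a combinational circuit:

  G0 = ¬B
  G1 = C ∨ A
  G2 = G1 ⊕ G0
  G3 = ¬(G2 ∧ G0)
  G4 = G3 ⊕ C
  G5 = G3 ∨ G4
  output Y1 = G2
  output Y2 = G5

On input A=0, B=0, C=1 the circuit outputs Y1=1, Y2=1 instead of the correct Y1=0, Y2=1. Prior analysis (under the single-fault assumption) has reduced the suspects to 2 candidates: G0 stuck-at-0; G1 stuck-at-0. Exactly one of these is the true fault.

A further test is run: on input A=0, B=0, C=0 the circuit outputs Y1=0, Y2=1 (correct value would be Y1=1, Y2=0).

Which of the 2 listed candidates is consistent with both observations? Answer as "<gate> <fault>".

G0 stuck-at-0

Evaluate each candidate on input A=0, B=0, C=0:
  G0 stuck-at-0: G0=0 [stuck-at-0], G1=0, G2=0, G3=1, G4=1, G5=1 → Y1=0, Y2=1 — matches
  G1 stuck-at-0: G0=1, G1=0 [stuck-at-0], G2=1, G3=0, G4=0, G5=0 → Y1=1, Y2=0 — eliminated
Only G0 stuck-at-0 reproduces the observed Y1=0, Y2=1.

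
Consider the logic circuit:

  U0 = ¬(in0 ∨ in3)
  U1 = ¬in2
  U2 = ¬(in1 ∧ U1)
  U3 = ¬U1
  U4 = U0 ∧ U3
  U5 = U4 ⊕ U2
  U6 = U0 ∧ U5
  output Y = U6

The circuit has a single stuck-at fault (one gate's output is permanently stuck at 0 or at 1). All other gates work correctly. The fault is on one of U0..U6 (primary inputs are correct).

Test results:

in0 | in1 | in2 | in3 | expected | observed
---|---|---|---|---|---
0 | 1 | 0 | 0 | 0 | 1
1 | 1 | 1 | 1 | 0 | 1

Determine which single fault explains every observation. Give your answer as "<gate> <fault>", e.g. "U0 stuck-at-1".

Fault-free values for test 1 (in0=0, in1=1, in2=0, in3=0): U0=1, U1=1, U2=0, U3=0, U4=0, U5=0, U6=0, giving Y=0. Observed 1.
Test 1: faults giving observed 1 are {U2 stuck-at-1, U3 stuck-at-1, U4 stuck-at-1, U5 stuck-at-1, U6 stuck-at-1}.
Test 2 (in0=1, in1=1, in2=1, in3=1): fault-free U0=0, U1=0, U2=1, U3=1, U4=0, U5=1, U6=0 → 0; observed 1. Eliminates U2 stuck-at-1, U3 stuck-at-1, U4 stuck-at-1, U5 stuck-at-1.
Only U6 stuck-at-1 is consistent with every test.

U6 stuck-at-1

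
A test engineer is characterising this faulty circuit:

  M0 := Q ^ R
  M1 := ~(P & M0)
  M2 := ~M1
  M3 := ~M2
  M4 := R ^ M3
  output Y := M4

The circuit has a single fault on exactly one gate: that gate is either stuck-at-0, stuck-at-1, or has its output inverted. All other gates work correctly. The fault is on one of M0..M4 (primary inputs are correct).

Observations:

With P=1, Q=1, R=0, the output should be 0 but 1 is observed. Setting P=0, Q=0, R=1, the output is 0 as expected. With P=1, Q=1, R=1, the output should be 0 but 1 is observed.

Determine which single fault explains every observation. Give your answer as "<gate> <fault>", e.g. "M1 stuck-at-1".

Fault-free values for test 1 (P=1, Q=1, R=0): M0=1, M1=0, M2=1, M3=0, M4=0, giving Y=0. Observed 1.
Test 1: faults giving observed 1 are {M0 stuck-at-0, M0 inverted output, M1 stuck-at-1, M1 inverted output, M2 stuck-at-0, M2 inverted output, M3 stuck-at-1, M3 inverted output, M4 stuck-at-1, M4 inverted output}.
Test 2 (P=0, Q=0, R=1): fault-free M0=1, M1=1, M2=0, M3=1, M4=0 → 0; observed 0. Eliminates M1 inverted output, M2 inverted output, M3 inverted output, M4 stuck-at-1, M4 inverted output.
Test 3 (P=1, Q=1, R=1): fault-free M0=0, M1=1, M2=0, M3=1, M4=0 → 0; observed 1. Eliminates M0 stuck-at-0, M1 stuck-at-1, M2 stuck-at-0, M3 stuck-at-1.
Only M0 inverted output is consistent with every test.

M0 inverted output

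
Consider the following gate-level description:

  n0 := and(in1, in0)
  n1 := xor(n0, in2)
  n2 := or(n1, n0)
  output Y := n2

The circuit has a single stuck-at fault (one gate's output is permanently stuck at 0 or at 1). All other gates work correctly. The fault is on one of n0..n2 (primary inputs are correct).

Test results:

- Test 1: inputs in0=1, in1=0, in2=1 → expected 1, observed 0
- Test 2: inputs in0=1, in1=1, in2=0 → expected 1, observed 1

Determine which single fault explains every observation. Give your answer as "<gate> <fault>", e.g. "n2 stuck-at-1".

n1 stuck-at-0

Fault-free values for test 1 (in0=1, in1=0, in2=1): n0=0, n1=1, n2=1, giving Y=1. Observed 0.
Test 1: faults giving observed 0 are {n1 stuck-at-0, n2 stuck-at-0}.
Test 2 (in0=1, in1=1, in2=0): fault-free n0=1, n1=1, n2=1 → 1; observed 1. Eliminates n2 stuck-at-0.
Only n1 stuck-at-0 is consistent with every test.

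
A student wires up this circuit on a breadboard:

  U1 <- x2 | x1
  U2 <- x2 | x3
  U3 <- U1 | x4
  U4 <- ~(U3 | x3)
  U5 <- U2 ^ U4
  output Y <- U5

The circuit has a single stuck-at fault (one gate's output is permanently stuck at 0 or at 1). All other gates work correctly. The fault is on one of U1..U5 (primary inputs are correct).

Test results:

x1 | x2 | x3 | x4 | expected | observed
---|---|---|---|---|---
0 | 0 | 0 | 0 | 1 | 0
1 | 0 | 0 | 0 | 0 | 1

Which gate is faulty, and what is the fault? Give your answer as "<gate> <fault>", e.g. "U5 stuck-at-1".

U2 stuck-at-1

Fault-free values for test 1 (x1=0, x2=0, x3=0, x4=0): U1=0, U2=0, U3=0, U4=1, U5=1, giving Y=1. Observed 0.
Test 1: faults giving observed 0 are {U1 stuck-at-1, U2 stuck-at-1, U3 stuck-at-1, U4 stuck-at-0, U5 stuck-at-0}.
Test 2 (x1=1, x2=0, x3=0, x4=0): fault-free U1=1, U2=0, U3=1, U4=0, U5=0 → 0; observed 1. Eliminates U1 stuck-at-1, U3 stuck-at-1, U4 stuck-at-0, U5 stuck-at-0.
Only U2 stuck-at-1 is consistent with every test.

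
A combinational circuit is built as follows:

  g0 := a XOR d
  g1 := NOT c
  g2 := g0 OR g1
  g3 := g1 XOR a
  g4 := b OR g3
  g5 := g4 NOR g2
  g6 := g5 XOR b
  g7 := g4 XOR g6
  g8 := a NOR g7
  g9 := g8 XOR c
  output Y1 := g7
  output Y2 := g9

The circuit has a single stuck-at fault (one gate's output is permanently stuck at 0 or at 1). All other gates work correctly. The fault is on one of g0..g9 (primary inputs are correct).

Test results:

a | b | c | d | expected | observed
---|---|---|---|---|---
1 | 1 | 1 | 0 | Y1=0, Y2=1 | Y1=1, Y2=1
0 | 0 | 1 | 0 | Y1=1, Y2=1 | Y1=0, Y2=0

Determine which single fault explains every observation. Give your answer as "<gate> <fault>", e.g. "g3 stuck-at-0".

g6 stuck-at-0

Fault-free values for test 1 (a=1, b=1, c=1, d=0): g0=1, g1=0, g2=1, g3=1, g4=1, g5=0, g6=1, g7=0, g8=0, g9=1, giving Y1=0, Y2=1. Observed Y1=1, Y2=1.
Test 1: faults giving observed Y1=1, Y2=1 are {g4 stuck-at-0, g5 stuck-at-1, g6 stuck-at-0, g7 stuck-at-1}.
Test 2 (a=0, b=0, c=1, d=0): fault-free g0=0, g1=0, g2=0, g3=0, g4=0, g5=1, g6=1, g7=1, g8=0, g9=1 → Y1=1, Y2=1; observed Y1=0, Y2=0. Eliminates g4 stuck-at-0, g5 stuck-at-1, g7 stuck-at-1.
Only g6 stuck-at-0 is consistent with every test.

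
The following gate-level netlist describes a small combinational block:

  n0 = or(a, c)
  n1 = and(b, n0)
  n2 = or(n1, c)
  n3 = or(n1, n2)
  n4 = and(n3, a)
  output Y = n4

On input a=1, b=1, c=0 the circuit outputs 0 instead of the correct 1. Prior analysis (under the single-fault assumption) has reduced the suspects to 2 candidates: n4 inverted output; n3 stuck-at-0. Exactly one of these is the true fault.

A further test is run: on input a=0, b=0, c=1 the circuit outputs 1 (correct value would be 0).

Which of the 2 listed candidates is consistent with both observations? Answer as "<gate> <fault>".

Evaluate each candidate on input a=0, b=0, c=1:
  n4 inverted output: n0=1, n1=0, n2=1, n3=1, n4=1 [inverted output] → 1 — matches
  n3 stuck-at-0: n0=1, n1=0, n2=1, n3=0 [stuck-at-0], n4=0 → 0 — eliminated
Only n4 inverted output reproduces the observed 1.

n4 inverted output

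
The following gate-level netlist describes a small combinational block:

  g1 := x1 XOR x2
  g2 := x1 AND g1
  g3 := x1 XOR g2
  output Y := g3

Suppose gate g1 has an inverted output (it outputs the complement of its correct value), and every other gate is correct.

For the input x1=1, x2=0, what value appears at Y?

Propagate with g1 forced: g1=0 [inverted output], g2=0, g3=1.
So Y = 1. (Without the fault it would be 0.)

1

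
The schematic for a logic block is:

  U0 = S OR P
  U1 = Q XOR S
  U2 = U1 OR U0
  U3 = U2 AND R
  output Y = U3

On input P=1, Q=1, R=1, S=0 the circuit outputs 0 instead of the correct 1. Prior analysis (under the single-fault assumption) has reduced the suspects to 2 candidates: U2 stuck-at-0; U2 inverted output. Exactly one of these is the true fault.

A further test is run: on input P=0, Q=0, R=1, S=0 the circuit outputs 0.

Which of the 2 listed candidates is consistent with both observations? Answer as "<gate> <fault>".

U2 stuck-at-0

Evaluate each candidate on input P=0, Q=0, R=1, S=0:
  U2 stuck-at-0: U0=0, U1=0, U2=0 [stuck-at-0], U3=0 → 0 — matches
  U2 inverted output: U0=0, U1=0, U2=1 [inverted output], U3=1 → 1 — eliminated
Only U2 stuck-at-0 reproduces the observed 0.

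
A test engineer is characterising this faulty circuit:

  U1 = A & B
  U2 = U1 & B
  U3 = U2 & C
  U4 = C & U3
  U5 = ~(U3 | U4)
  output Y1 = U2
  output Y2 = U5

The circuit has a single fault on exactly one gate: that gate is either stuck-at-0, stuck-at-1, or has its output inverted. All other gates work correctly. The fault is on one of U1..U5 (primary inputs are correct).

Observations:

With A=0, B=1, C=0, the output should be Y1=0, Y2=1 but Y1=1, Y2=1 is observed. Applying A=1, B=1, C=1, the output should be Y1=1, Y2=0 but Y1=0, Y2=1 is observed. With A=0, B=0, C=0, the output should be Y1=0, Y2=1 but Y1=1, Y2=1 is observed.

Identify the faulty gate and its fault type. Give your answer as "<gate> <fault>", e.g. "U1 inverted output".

Fault-free values for test 1 (A=0, B=1, C=0): U1=0, U2=0, U3=0, U4=0, U5=1, giving Y1=0, Y2=1. Observed Y1=1, Y2=1.
Test 1: faults giving observed Y1=1, Y2=1 are {U1 stuck-at-1, U1 inverted output, U2 stuck-at-1, U2 inverted output}.
Test 2 (A=1, B=1, C=1): fault-free U1=1, U2=1, U3=1, U4=1, U5=0 → Y1=1, Y2=0; observed Y1=0, Y2=1. Eliminates U1 stuck-at-1, U2 stuck-at-1.
Test 3 (A=0, B=0, C=0): fault-free U1=0, U2=0, U3=0, U4=0, U5=1 → Y1=0, Y2=1; observed Y1=1, Y2=1. Eliminates U1 inverted output.
Only U2 inverted output is consistent with every test.

U2 inverted output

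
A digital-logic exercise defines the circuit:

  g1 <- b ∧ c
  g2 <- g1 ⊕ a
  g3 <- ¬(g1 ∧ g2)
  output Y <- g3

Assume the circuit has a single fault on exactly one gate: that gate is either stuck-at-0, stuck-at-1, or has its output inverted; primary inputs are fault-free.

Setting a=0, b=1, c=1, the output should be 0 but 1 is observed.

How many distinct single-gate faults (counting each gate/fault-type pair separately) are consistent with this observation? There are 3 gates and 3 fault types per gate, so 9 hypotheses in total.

Fault-free: g1=1, g2=1, g3=0 → 0. Observed 1.
  g1 stuck-at-0: output 1 ✓
  g1 stuck-at-1: output 0 ✗
  g1 inverted output: output 1 ✓
  g2 stuck-at-0: output 1 ✓
  g2 stuck-at-1: output 0 ✗
  g2 inverted output: output 1 ✓
  g3 stuck-at-0: output 0 ✗
  g3 stuck-at-1: output 1 ✓
  g3 inverted output: output 1 ✓
Consistent faults: {g1 stuck-at-0, g1 inverted output, g2 stuck-at-0, g2 inverted output, g3 stuck-at-1, g3 inverted output} — 6 in all.

6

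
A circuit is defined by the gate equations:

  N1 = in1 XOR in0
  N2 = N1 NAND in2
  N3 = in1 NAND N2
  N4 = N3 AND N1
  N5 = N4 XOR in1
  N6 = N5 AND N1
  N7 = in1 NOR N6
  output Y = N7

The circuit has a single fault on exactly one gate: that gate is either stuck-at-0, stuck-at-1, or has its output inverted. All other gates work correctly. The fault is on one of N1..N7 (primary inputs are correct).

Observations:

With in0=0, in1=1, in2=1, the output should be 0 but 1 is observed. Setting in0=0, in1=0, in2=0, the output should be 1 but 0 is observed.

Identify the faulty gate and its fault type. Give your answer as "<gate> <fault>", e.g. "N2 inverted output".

Fault-free values for test 1 (in0=0, in1=1, in2=1): N1=1, N2=0, N3=1, N4=1, N5=0, N6=0, N7=0, giving Y=0. Observed 1.
Test 1: faults giving observed 1 are {N7 stuck-at-1, N7 inverted output}.
Test 2 (in0=0, in1=0, in2=0): fault-free N1=0, N2=1, N3=1, N4=0, N5=0, N6=0, N7=1 → 1; observed 0. Eliminates N7 stuck-at-1.
Only N7 inverted output is consistent with every test.

N7 inverted output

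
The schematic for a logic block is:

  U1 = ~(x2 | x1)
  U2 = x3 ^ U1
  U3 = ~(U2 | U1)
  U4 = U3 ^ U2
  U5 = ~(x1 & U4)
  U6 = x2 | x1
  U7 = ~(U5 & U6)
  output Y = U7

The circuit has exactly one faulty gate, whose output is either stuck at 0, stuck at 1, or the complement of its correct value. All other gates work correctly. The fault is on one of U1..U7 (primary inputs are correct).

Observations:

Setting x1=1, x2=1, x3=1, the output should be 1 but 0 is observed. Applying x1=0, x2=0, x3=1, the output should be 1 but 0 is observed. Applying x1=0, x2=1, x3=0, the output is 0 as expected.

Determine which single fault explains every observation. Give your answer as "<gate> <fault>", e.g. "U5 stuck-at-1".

Fault-free values for test 1 (x1=1, x2=1, x3=1): U1=0, U2=1, U3=0, U4=1, U5=0, U6=1, U7=1, giving Y=1. Observed 0.
Test 1: faults giving observed 0 are {U1 stuck-at-1, U1 inverted output, U3 stuck-at-1, U3 inverted output, U4 stuck-at-0, U4 inverted output, U5 stuck-at-1, U5 inverted output, U7 stuck-at-0, U7 inverted output}.
Test 2 (x1=0, x2=0, x3=1): fault-free U1=1, U2=0, U3=0, U4=0, U5=1, U6=0, U7=1 → 1; observed 0. Eliminates U1 stuck-at-1, U1 inverted output, U3 stuck-at-1, U3 inverted output, U4 stuck-at-0, U4 inverted output, U5 stuck-at-1, U5 inverted output.
Test 3 (x1=0, x2=1, x3=0): fault-free U1=0, U2=0, U3=1, U4=1, U5=1, U6=1, U7=0 → 0; observed 0. Eliminates U7 inverted output.
Only U7 stuck-at-0 is consistent with every test.

U7 stuck-at-0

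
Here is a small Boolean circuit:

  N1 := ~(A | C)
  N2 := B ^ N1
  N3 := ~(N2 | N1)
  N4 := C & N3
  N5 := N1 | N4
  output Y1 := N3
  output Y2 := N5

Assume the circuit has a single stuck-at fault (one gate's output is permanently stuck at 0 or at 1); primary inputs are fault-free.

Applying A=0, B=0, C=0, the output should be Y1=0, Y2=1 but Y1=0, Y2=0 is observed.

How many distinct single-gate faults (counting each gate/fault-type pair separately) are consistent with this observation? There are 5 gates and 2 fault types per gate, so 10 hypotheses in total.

1

Fault-free: N1=1, N2=1, N3=0, N4=0, N5=1 → Y1=0, Y2=1. Observed Y1=0, Y2=0.
  N1 stuck-at-0: output Y1=1, Y2=0 ✗
  N1 stuck-at-1: output Y1=0, Y2=1 ✗
  N2 stuck-at-0: output Y1=0, Y2=1 ✗
  N2 stuck-at-1: output Y1=0, Y2=1 ✗
  N3 stuck-at-0: output Y1=0, Y2=1 ✗
  N3 stuck-at-1: output Y1=1, Y2=1 ✗
  N4 stuck-at-0: output Y1=0, Y2=1 ✗
  N4 stuck-at-1: output Y1=0, Y2=1 ✗
  N5 stuck-at-0: output Y1=0, Y2=0 ✓
  N5 stuck-at-1: output Y1=0, Y2=1 ✗
Consistent faults: {N5 stuck-at-0} — 1 in all.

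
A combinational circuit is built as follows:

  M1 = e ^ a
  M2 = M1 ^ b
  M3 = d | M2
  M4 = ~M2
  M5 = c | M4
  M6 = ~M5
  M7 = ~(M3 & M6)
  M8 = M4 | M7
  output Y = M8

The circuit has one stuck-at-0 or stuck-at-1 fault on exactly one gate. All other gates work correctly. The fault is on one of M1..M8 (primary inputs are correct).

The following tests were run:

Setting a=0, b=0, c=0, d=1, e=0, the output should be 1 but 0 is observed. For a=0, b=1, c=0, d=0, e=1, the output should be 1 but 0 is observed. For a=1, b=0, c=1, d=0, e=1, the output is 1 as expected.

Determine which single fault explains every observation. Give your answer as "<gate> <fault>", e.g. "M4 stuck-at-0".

Fault-free values for test 1 (a=0, b=0, c=0, d=1, e=0): M1=0, M2=0, M3=1, M4=1, M5=1, M6=0, M7=1, M8=1, giving Y=1. Observed 0.
Test 1: faults giving observed 0 are {M1 stuck-at-1, M2 stuck-at-1, M4 stuck-at-0, M8 stuck-at-0}.
Test 2 (a=0, b=1, c=0, d=0, e=1): fault-free M1=1, M2=0, M3=0, M4=1, M5=1, M6=0, M7=1, M8=1 → 1; observed 0. Eliminates M1 stuck-at-1, M4 stuck-at-0.
Test 3 (a=1, b=0, c=1, d=0, e=1): fault-free M1=0, M2=0, M3=0, M4=1, M5=1, M6=0, M7=1, M8=1 → 1; observed 1. Eliminates M8 stuck-at-0.
Only M2 stuck-at-1 is consistent with every test.

M2 stuck-at-1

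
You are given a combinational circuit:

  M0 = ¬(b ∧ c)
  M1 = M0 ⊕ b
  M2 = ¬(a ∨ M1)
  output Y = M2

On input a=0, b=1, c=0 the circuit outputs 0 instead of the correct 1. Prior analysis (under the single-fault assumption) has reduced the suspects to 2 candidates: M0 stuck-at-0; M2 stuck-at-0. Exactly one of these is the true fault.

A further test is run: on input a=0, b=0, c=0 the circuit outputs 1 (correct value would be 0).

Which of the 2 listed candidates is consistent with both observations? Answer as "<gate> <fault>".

M0 stuck-at-0

Evaluate each candidate on input a=0, b=0, c=0:
  M0 stuck-at-0: M0=0 [stuck-at-0], M1=0, M2=1 → 1 — matches
  M2 stuck-at-0: M0=1, M1=1, M2=0 [stuck-at-0] → 0 — eliminated
Only M0 stuck-at-0 reproduces the observed 1.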